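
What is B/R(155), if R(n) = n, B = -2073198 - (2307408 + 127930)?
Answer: -4508536/155 ≈ -29087.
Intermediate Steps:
B = -4508536 (B = -2073198 - 1*2435338 = -2073198 - 2435338 = -4508536)
B/R(155) = -4508536/155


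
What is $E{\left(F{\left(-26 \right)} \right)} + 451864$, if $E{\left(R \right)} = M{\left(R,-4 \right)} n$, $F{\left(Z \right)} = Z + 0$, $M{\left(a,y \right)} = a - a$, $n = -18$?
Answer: $451864$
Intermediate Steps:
$M{\left(a,y \right)} = 0$
$F{\left(Z \right)} = Z$
$E{\left(R \right)} = 0$ ($E{\left(R \right)} = 0 \left(-18\right) = 0$)
$E{\left(F{\left(-26 \right)} \right)} + 451864 = 0 + 451864 = 451864$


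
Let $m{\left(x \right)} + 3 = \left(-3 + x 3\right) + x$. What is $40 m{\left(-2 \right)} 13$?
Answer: $-7280$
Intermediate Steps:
$m{\left(x \right)} = -6 + 4 x$ ($m{\left(x \right)} = -3 + \left(\left(-3 + x 3\right) + x\right) = -3 + \left(\left(-3 + 3 x\right) + x\right) = -3 + \left(-3 + 4 x\right) = -6 + 4 x$)
$40 m{\left(-2 \right)} 13 = 40 \left(-6 + 4 \left(-2\right)\right) 13 = 40 \left(-6 - 8\right) 13 = 40 \left(-14\right) 13 = \left(-560\right) 13 = -7280$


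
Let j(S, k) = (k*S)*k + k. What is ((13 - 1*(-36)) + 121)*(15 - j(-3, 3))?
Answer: 6630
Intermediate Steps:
j(S, k) = k + S*k² (j(S, k) = (S*k)*k + k = S*k² + k = k + S*k²)
((13 - 1*(-36)) + 121)*(15 - j(-3, 3)) = ((13 - 1*(-36)) + 121)*(15 - 3*(1 - 3*3)) = ((13 + 36) + 121)*(15 - 3*(1 - 9)) = (49 + 121)*(15 - 3*(-8)) = 170*(15 - 1*(-24)) = 170*(15 + 24) = 170*39 = 6630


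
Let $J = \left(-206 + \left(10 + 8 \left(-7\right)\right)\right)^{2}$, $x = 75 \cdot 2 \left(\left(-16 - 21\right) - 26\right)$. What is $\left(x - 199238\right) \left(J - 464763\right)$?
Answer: $83737938192$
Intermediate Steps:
$x = -9450$ ($x = 150 \left(-37 - 26\right) = 150 \left(-63\right) = -9450$)
$J = 63504$ ($J = \left(-206 + \left(10 - 56\right)\right)^{2} = \left(-206 - 46\right)^{2} = \left(-252\right)^{2} = 63504$)
$\left(x - 199238\right) \left(J - 464763\right) = \left(-9450 - 199238\right) \left(63504 - 464763\right) = \left(-208688\right) \left(-401259\right) = 83737938192$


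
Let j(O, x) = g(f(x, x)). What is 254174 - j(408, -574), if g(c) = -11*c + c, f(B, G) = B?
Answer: 248434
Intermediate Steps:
g(c) = -10*c
j(O, x) = -10*x
254174 - j(408, -574) = 254174 - (-10)*(-574) = 254174 - 1*5740 = 254174 - 5740 = 248434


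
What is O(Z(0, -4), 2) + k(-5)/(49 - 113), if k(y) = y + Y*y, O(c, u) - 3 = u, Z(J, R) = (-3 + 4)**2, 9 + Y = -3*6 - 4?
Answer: 85/32 ≈ 2.6563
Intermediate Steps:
Y = -31 (Y = -9 + (-3*6 - 4) = -9 + (-18 - 4) = -9 - 22 = -31)
Z(J, R) = 1 (Z(J, R) = 1**2 = 1)
O(c, u) = 3 + u
k(y) = -30*y (k(y) = y - 31*y = -30*y)
O(Z(0, -4), 2) + k(-5)/(49 - 113) = (3 + 2) + (-30*(-5))/(49 - 113) = 5 + 150/(-64) = 5 - 1/64*150 = 5 - 75/32 = 85/32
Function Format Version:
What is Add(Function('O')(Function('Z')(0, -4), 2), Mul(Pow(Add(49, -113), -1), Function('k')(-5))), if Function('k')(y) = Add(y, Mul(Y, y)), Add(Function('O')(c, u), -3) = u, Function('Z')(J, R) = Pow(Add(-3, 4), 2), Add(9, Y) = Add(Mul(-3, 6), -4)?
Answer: Rational(85, 32) ≈ 2.6563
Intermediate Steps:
Y = -31 (Y = Add(-9, Add(Mul(-3, 6), -4)) = Add(-9, Add(-18, -4)) = Add(-9, -22) = -31)
Function('Z')(J, R) = 1 (Function('Z')(J, R) = Pow(1, 2) = 1)
Function('O')(c, u) = Add(3, u)
Function('k')(y) = Mul(-30, y) (Function('k')(y) = Add(y, Mul(-31, y)) = Mul(-30, y))
Add(Function('O')(Function('Z')(0, -4), 2), Mul(Pow(Add(49, -113), -1), Function('k')(-5))) = Add(Add(3, 2), Mul(Pow(Add(49, -113), -1), Mul(-30, -5))) = Add(5, Mul(Pow(-64, -1), 150)) = Add(5, Mul(Rational(-1, 64), 150)) = Add(5, Rational(-75, 32)) = Rational(85, 32)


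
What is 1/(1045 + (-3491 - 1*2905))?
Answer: -1/5351 ≈ -0.00018688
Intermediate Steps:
1/(1045 + (-3491 - 1*2905)) = 1/(1045 + (-3491 - 2905)) = 1/(1045 - 6396) = 1/(-5351) = -1/5351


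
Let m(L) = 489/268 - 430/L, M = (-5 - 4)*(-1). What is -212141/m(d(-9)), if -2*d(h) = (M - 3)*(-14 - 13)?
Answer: 4605156828/75631 ≈ 60890.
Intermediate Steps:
M = 9 (M = -9*(-1) = 9)
d(h) = 81 (d(h) = -(9 - 3)*(-14 - 13)/2 = -3*(-27) = -½*(-162) = 81)
m(L) = 489/268 - 430/L (m(L) = 489*(1/268) - 430/L = 489/268 - 430/L)
-212141/m(d(-9)) = -212141/(489/268 - 430/81) = -212141/(-75631/21708) = -212141*(-21708/75631) = 4605156828/75631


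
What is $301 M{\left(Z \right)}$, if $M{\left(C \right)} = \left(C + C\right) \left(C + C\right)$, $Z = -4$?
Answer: $19264$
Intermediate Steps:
$M{\left(C \right)} = 4 C^{2}$ ($M{\left(C \right)} = 2 C 2 C = 4 C^{2}$)
$301 M{\left(Z \right)} = 301 \cdot 4 \left(-4\right)^{2} = 301 \cdot 4 \cdot 16 = 301 \cdot 64 = 19264$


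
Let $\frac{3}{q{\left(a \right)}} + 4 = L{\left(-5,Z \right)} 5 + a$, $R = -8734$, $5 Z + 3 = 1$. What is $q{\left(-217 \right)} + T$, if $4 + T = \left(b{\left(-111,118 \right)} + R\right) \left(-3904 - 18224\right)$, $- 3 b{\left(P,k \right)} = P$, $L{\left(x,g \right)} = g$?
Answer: $\frac{42915728273}{223} \approx 1.9245 \cdot 10^{8}$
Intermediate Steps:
$Z = - \frac{2}{5}$ ($Z = - \frac{3}{5} + \frac{1}{5} \cdot 1 = - \frac{3}{5} + \frac{1}{5} = - \frac{2}{5} \approx -0.4$)
$b{\left(P,k \right)} = - \frac{P}{3}$
$q{\left(a \right)} = \frac{3}{-6 + a}$ ($q{\left(a \right)} = \frac{3}{-4 + \left(\left(- \frac{2}{5}\right) 5 + a\right)} = \frac{3}{-4 + \left(-2 + a\right)} = \frac{3}{-6 + a}$)
$T = 192447212$ ($T = -4 + \left(\left(- \frac{1}{3}\right) \left(-111\right) - 8734\right) \left(-3904 - 18224\right) = -4 + \left(37 - 8734\right) \left(-22128\right) = -4 - -192447216 = -4 + 192447216 = 192447212$)
$q{\left(-217 \right)} + T = \frac{3}{-6 - 217} + 192447212 = \frac{3}{-223} + 192447212 = 3 \left(- \frac{1}{223}\right) + 192447212 = - \frac{3}{223} + 192447212 = \frac{42915728273}{223}$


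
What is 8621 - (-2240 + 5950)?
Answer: 4911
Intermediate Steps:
8621 - (-2240 + 5950) = 8621 - 1*3710 = 8621 - 3710 = 4911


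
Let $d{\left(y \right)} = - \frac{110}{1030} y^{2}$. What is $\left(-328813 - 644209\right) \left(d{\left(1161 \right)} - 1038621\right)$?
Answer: $\frac{118519036174068}{103} \approx 1.1507 \cdot 10^{12}$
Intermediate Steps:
$d{\left(y \right)} = - \frac{11 y^{2}}{103}$ ($d{\left(y \right)} = \left(-110\right) \frac{1}{1030} y^{2} = - \frac{11 y^{2}}{103}$)
$\left(-328813 - 644209\right) \left(d{\left(1161 \right)} - 1038621\right) = \left(-328813 - 644209\right) \left(- \frac{11 \cdot 1161^{2}}{103} - 1038621\right) = - 973022 \left(\left(- \frac{11}{103}\right) 1347921 - 1038621\right) = - 973022 \left(- \frac{14827131}{103} - 1038621\right) = \left(-973022\right) \left(- \frac{121805094}{103}\right) = \frac{118519036174068}{103}$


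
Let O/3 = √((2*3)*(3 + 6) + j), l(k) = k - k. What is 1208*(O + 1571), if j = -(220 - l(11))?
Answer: 1897768 + 3624*I*√166 ≈ 1.8978e+6 + 46692.0*I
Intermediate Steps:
l(k) = 0
j = -220 (j = -(220 - 1*0) = -(220 + 0) = -1*220 = -220)
O = 3*I*√166 (O = 3*√((2*3)*(3 + 6) - 220) = 3*√(6*9 - 220) = 3*√(54 - 220) = 3*√(-166) = 3*(I*√166) = 3*I*√166 ≈ 38.652*I)
1208*(O + 1571) = 1208*(3*I*√166 + 1571) = 1208*(1571 + 3*I*√166) = 1897768 + 3624*I*√166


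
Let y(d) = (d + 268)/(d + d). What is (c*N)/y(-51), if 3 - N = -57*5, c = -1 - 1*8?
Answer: 264384/217 ≈ 1218.4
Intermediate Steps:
y(d) = (268 + d)/(2*d) (y(d) = (268 + d)/((2*d)) = (268 + d)*(1/(2*d)) = (268 + d)/(2*d))
c = -9 (c = -1 - 8 = -9)
N = 288 (N = 3 - (-57)*5 = 3 - 1*(-285) = 3 + 285 = 288)
(c*N)/y(-51) = (-9*288)/(((½)*(268 - 51)/(-51))) = -2592/((½)*(-1/51)*217) = -2592/(-217/102) = -2592*(-102/217) = 264384/217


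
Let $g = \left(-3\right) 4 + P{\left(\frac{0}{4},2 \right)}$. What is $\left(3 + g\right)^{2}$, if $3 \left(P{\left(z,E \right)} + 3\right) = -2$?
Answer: $\frac{1444}{9} \approx 160.44$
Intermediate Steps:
$P{\left(z,E \right)} = - \frac{11}{3}$ ($P{\left(z,E \right)} = -3 + \frac{1}{3} \left(-2\right) = -3 - \frac{2}{3} = - \frac{11}{3}$)
$g = - \frac{47}{3}$ ($g = \left(-3\right) 4 - \frac{11}{3} = -12 - \frac{11}{3} = - \frac{47}{3} \approx -15.667$)
$\left(3 + g\right)^{2} = \left(3 - \frac{47}{3}\right)^{2} = \left(- \frac{38}{3}\right)^{2} = \frac{1444}{9}$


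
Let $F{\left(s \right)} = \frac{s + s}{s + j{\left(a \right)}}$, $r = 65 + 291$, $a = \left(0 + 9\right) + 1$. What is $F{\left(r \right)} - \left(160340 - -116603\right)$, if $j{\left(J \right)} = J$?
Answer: $- \frac{50680213}{183} \approx -2.7694 \cdot 10^{5}$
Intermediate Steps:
$a = 10$ ($a = 9 + 1 = 10$)
$r = 356$
$F{\left(s \right)} = \frac{2 s}{10 + s}$ ($F{\left(s \right)} = \frac{s + s}{s + 10} = \frac{2 s}{10 + s}$)
$F{\left(r \right)} - \left(160340 - -116603\right) = 2 \cdot 356 \frac{1}{10 + 356} - \left(160340 - -116603\right) = 2 \cdot 356 \cdot \frac{1}{366} - \left(160340 + 116603\right) = 2 \cdot 356 \cdot \frac{1}{366} - 276943 = \frac{356}{183} - 276943 = - \frac{50680213}{183}$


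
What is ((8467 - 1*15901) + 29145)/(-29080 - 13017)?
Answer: -21711/42097 ≈ -0.51574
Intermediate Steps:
((8467 - 1*15901) + 29145)/(-29080 - 13017) = ((8467 - 15901) + 29145)/(-42097) = (-7434 + 29145)*(-1/42097) = 21711*(-1/42097) = -21711/42097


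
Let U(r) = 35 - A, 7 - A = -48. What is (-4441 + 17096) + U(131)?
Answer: 12635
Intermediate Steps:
A = 55 (A = 7 - 1*(-48) = 7 + 48 = 55)
U(r) = -20 (U(r) = 35 - 1*55 = 35 - 55 = -20)
(-4441 + 17096) + U(131) = (-4441 + 17096) - 20 = 12655 - 20 = 12635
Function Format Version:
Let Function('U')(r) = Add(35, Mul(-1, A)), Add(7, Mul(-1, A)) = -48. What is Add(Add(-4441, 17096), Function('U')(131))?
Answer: 12635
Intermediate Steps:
A = 55 (A = Add(7, Mul(-1, -48)) = Add(7, 48) = 55)
Function('U')(r) = -20 (Function('U')(r) = Add(35, Mul(-1, 55)) = Add(35, -55) = -20)
Add(Add(-4441, 17096), Function('U')(131)) = Add(Add(-4441, 17096), -20) = Add(12655, -20) = 12635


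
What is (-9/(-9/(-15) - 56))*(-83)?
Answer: -3735/277 ≈ -13.484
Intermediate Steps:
(-9/(-9/(-15) - 56))*(-83) = (-9/(-9*(-1/15) - 56))*(-83) = (-9/(3/5 - 56))*(-83) = (-9/(-277/5))*(-83) = -5/277*(-9)*(-83) = (45/277)*(-83) = -3735/277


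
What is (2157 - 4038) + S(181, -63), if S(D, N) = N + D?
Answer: -1763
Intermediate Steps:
S(D, N) = D + N
(2157 - 4038) + S(181, -63) = (2157 - 4038) + (181 - 63) = -1881 + 118 = -1763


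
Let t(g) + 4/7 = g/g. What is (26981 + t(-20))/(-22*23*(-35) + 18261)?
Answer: 188870/251797 ≈ 0.75009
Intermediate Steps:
t(g) = 3/7 (t(g) = -4/7 + g/g = -4/7 + 1 = 3/7)
(26981 + t(-20))/(-22*23*(-35) + 18261) = (26981 + 3/7)/(-22*23*(-35) + 18261) = 188870/(7*(-506*(-35) + 18261)) = 188870/(7*(17710 + 18261)) = (188870/7)/35971 = (188870/7)*(1/35971) = 188870/251797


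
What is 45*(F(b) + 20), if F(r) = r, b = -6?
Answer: 630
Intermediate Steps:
45*(F(b) + 20) = 45*(-6 + 20) = 45*14 = 630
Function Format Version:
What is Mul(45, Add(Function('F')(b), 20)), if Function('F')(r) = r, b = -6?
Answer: 630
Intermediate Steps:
Mul(45, Add(Function('F')(b), 20)) = Mul(45, Add(-6, 20)) = Mul(45, 14) = 630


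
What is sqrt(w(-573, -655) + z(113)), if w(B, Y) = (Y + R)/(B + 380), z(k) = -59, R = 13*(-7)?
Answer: I*sqrt(2053713)/193 ≈ 7.4253*I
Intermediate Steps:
R = -91
w(B, Y) = (-91 + Y)/(380 + B) (w(B, Y) = (Y - 91)/(B + 380) = (-91 + Y)/(380 + B))
sqrt(w(-573, -655) + z(113)) = sqrt((-91 - 655)/(380 - 573) - 59) = sqrt(-746/(-193) - 59) = sqrt(-1/193*(-746) - 59) = sqrt(746/193 - 59) = sqrt(-10641/193) = I*sqrt(2053713)/193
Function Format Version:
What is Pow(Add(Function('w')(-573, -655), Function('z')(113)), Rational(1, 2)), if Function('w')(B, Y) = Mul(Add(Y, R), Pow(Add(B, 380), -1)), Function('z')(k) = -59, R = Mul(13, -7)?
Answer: Mul(Rational(1, 193), I, Pow(2053713, Rational(1, 2))) ≈ Mul(7.4253, I)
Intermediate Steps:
R = -91
Function('w')(B, Y) = Mul(Pow(Add(380, B), -1), Add(-91, Y)) (Function('w')(B, Y) = Mul(Add(Y, -91), Pow(Add(B, 380), -1)) = Mul(Add(-91, Y), Pow(Add(380, B), -1)) = Mul(Pow(Add(380, B), -1), Add(-91, Y)))
Pow(Add(Function('w')(-573, -655), Function('z')(113)), Rational(1, 2)) = Pow(Add(Mul(Pow(Add(380, -573), -1), Add(-91, -655)), -59), Rational(1, 2)) = Pow(Add(Mul(Pow(-193, -1), -746), -59), Rational(1, 2)) = Pow(Add(Mul(Rational(-1, 193), -746), -59), Rational(1, 2)) = Pow(Add(Rational(746, 193), -59), Rational(1, 2)) = Pow(Rational(-10641, 193), Rational(1, 2)) = Mul(Rational(1, 193), I, Pow(2053713, Rational(1, 2)))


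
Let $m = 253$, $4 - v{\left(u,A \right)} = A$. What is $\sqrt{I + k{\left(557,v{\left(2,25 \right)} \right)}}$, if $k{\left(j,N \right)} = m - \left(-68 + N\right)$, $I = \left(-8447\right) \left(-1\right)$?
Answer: $\sqrt{8789} \approx 93.75$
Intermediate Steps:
$I = 8447$
$v{\left(u,A \right)} = 4 - A$
$k{\left(j,N \right)} = 321 - N$ ($k{\left(j,N \right)} = 253 - \left(-68 + N\right) = 321 - N$)
$\sqrt{I + k{\left(557,v{\left(2,25 \right)} \right)}} = \sqrt{8447 + \left(321 - \left(4 - 25\right)\right)} = \sqrt{8447 + \left(321 - -21\right)} = \sqrt{8447 + \left(321 + 21\right)} = \sqrt{8447 + 342} = \sqrt{8789}$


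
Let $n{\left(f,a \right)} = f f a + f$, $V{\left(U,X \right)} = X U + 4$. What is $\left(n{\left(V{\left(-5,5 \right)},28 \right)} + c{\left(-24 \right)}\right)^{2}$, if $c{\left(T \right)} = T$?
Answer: $151363809$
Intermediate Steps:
$V{\left(U,X \right)} = 4 + U X$ ($V{\left(U,X \right)} = U X + 4 = 4 + U X$)
$n{\left(f,a \right)} = f + a f^{2}$ ($n{\left(f,a \right)} = f^{2} a + f = a f^{2} + f = f + a f^{2}$)
$\left(n{\left(V{\left(-5,5 \right)},28 \right)} + c{\left(-24 \right)}\right)^{2} = \left(\left(4 - 25\right) \left(1 + 28 \left(4 - 25\right)\right) - 24\right)^{2} = \left(- 21 \left(1 + 28 \left(-21\right)\right) - 24\right)^{2} = \left(- 21 \left(1 - 588\right) - 24\right)^{2} = \left(\left(-21\right) \left(-587\right) - 24\right)^{2} = \left(12327 - 24\right)^{2} = 12303^{2} = 151363809$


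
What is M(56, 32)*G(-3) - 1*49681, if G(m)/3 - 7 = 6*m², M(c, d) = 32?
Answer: -43825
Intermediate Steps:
G(m) = 21 + 18*m² (G(m) = 21 + 3*(6*m²) = 21 + 18*m²)
M(56, 32)*G(-3) - 1*49681 = 32*(21 + 18*(-3)²) - 1*49681 = 32*(21 + 18*9) - 49681 = 32*(21 + 162) - 49681 = 32*183 - 49681 = 5856 - 49681 = -43825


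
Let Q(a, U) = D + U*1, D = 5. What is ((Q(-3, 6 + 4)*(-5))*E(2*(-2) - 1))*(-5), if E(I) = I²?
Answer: 9375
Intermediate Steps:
Q(a, U) = 5 + U (Q(a, U) = 5 + U*1 = 5 + U)
((Q(-3, 6 + 4)*(-5))*E(2*(-2) - 1))*(-5) = (((5 + (6 + 4))*(-5))*(2*(-2) - 1)²)*(-5) = (((5 + 10)*(-5))*(-4 - 1)²)*(-5) = ((15*(-5))*(-5)²)*(-5) = -75*25*(-5) = -1875*(-5) = 9375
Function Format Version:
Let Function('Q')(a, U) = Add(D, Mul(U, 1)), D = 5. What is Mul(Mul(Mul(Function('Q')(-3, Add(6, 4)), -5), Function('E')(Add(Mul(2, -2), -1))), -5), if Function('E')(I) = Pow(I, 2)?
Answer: 9375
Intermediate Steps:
Function('Q')(a, U) = Add(5, U) (Function('Q')(a, U) = Add(5, Mul(U, 1)) = Add(5, U))
Mul(Mul(Mul(Function('Q')(-3, Add(6, 4)), -5), Function('E')(Add(Mul(2, -2), -1))), -5) = Mul(Mul(Mul(Add(5, Add(6, 4)), -5), Pow(Add(Mul(2, -2), -1), 2)), -5) = Mul(Mul(Mul(Add(5, 10), -5), Pow(Add(-4, -1), 2)), -5) = Mul(Mul(Mul(15, -5), Pow(-5, 2)), -5) = Mul(Mul(-75, 25), -5) = Mul(-1875, -5) = 9375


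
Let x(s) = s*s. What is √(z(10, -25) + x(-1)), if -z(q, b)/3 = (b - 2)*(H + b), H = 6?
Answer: I*√1538 ≈ 39.217*I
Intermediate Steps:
x(s) = s²
z(q, b) = -3*(-2 + b)*(6 + b) (z(q, b) = -3*(b - 2)*(6 + b) = -3*(-2 + b)*(6 + b))
√(z(10, -25) + x(-1)) = √((36 - 12*(-25) - 3*(-25)²) + (-1)²) = √((36 + 300 - 3*625) + 1) = √((36 + 300 - 1875) + 1) = √(-1539 + 1) = √(-1538) = I*√1538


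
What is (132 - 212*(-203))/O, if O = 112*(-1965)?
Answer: -2698/13755 ≈ -0.19615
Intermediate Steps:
O = -220080
(132 - 212*(-203))/O = (132 - 212*(-203))/(-220080) = (132 + 43036)*(-1/220080) = 43168*(-1/220080) = -2698/13755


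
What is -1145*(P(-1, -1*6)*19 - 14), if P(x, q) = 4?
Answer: -70990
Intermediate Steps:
-1145*(P(-1, -1*6)*19 - 14) = -1145*(4*19 - 14) = -1145*(76 - 14) = -1145*62 = -70990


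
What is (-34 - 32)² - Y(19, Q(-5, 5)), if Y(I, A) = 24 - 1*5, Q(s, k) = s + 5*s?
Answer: 4337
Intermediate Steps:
Q(s, k) = 6*s
Y(I, A) = 19 (Y(I, A) = 24 - 5 = 19)
(-34 - 32)² - Y(19, Q(-5, 5)) = (-34 - 32)² - 1*19 = (-66)² - 19 = 4356 - 19 = 4337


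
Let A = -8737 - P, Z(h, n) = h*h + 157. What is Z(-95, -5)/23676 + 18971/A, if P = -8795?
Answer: 56211244/171651 ≈ 327.47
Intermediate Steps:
Z(h, n) = 157 + h**2 (Z(h, n) = h**2 + 157 = 157 + h**2)
A = 58 (A = -8737 - 1*(-8795) = -8737 + 8795 = 58)
Z(-95, -5)/23676 + 18971/A = (157 + (-95)**2)/23676 + 18971/58 = (157 + 9025)*(1/23676) + 18971*(1/58) = 9182*(1/23676) + 18971/58 = 4591/11838 + 18971/58 = 56211244/171651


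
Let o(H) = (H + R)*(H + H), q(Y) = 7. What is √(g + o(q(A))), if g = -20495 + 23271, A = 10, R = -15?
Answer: 6*√74 ≈ 51.614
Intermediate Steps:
g = 2776
o(H) = 2*H*(-15 + H) (o(H) = (H - 15)*(H + H) = (-15 + H)*(2*H) = 2*H*(-15 + H))
√(g + o(q(A))) = √(2776 + 2*7*(-15 + 7)) = √(2776 + 2*7*(-8)) = √(2776 - 112) = √2664 = 6*√74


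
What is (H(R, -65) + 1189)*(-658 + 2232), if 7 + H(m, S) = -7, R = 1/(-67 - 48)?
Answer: 1849450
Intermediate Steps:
R = -1/115 (R = 1/(-115) = -1/115 ≈ -0.0086956)
H(m, S) = -14 (H(m, S) = -7 - 7 = -14)
(H(R, -65) + 1189)*(-658 + 2232) = (-14 + 1189)*(-658 + 2232) = 1175*1574 = 1849450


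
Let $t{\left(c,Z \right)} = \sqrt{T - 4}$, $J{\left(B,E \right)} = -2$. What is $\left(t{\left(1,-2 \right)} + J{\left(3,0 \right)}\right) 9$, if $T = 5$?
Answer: $-9$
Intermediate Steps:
$t{\left(c,Z \right)} = 1$ ($t{\left(c,Z \right)} = \sqrt{5 - 4} = \sqrt{1} = 1$)
$\left(t{\left(1,-2 \right)} + J{\left(3,0 \right)}\right) 9 = \left(1 - 2\right) 9 = \left(-1\right) 9 = -9$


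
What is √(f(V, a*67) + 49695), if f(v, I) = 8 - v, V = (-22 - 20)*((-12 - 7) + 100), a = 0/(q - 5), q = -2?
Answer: √53105 ≈ 230.45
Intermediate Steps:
a = 0 (a = 0/(-2 - 5) = 0/(-7) = 0*(-⅐) = 0)
V = -3402 (V = -42*(-19 + 100) = -42*81 = -3402)
√(f(V, a*67) + 49695) = √((8 - 1*(-3402)) + 49695) = √((8 + 3402) + 49695) = √(3410 + 49695) = √53105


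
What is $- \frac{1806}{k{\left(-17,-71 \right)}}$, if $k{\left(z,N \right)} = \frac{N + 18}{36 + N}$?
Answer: $- \frac{63210}{53} \approx -1192.6$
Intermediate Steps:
$k{\left(z,N \right)} = \frac{18 + N}{36 + N}$
$- \frac{1806}{k{\left(-17,-71 \right)}} = - \frac{1806}{\frac{1}{36 - 71} \left(18 - 71\right)} = - \frac{1806}{\frac{1}{-35} \left(-53\right)} = - \frac{1806}{\left(- \frac{1}{35}\right) \left(-53\right)} = - \frac{1806}{\frac{53}{35}} = \left(-1806\right) \frac{35}{53} = - \frac{63210}{53}$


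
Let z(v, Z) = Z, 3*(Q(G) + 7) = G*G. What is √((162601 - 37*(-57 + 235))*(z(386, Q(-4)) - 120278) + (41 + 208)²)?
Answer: I*√18765370194 ≈ 1.3699e+5*I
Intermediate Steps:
Q(G) = -7 + G²/3 (Q(G) = -7 + (G*G)/3 = -7 + G²/3)
√((162601 - 37*(-57 + 235))*(z(386, Q(-4)) - 120278) + (41 + 208)²) = √((162601 - 37*(-57 + 235))*((-7 + (⅓)*(-4)²) - 120278) + (41 + 208)²) = √((162601 - 37*178)*((-7 + (⅓)*16) - 120278) + 249²) = √((162601 - 6586)*((-7 + 16/3) - 120278) + 62001) = √(156015*(-5/3 - 120278) + 62001) = √(156015*(-360839/3) + 62001) = √(-18765432195 + 62001) = √(-18765370194) = I*√18765370194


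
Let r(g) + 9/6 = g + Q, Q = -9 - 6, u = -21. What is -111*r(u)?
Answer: 8325/2 ≈ 4162.5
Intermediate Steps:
Q = -15
r(g) = -33/2 + g (r(g) = -3/2 + (g - 15) = -3/2 + (-15 + g) = -33/2 + g)
-111*r(u) = -111*(-33/2 - 21) = -111*(-75/2) = 8325/2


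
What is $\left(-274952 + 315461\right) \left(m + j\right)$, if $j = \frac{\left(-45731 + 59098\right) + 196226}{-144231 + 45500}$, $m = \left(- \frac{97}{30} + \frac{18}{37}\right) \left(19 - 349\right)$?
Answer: $\frac{133824887010612}{3653047} \approx 3.6634 \cdot 10^{7}$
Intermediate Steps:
$m = \frac{33539}{37}$ ($m = \left(\left(-97\right) \frac{1}{30} + 18 \cdot \frac{1}{37}\right) \left(-330\right) = \left(- \frac{97}{30} + \frac{18}{37}\right) \left(-330\right) = \left(- \frac{3049}{1110}\right) \left(-330\right) = \frac{33539}{37} \approx 906.46$)
$j = - \frac{209593}{98731}$ ($j = \frac{13367 + 196226}{-98731} = 209593 \left(- \frac{1}{98731}\right) = - \frac{209593}{98731} \approx -2.1229$)
$\left(-274952 + 315461\right) \left(m + j\right) = \left(-274952 + 315461\right) \left(\frac{33539}{37} - \frac{209593}{98731}\right) = 40509 \cdot \frac{3303584068}{3653047} = \frac{133824887010612}{3653047}$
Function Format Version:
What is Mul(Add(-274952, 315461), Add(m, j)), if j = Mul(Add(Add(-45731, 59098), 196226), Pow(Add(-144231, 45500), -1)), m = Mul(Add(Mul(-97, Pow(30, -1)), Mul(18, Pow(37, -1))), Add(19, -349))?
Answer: Rational(133824887010612, 3653047) ≈ 3.6634e+7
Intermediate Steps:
m = Rational(33539, 37) (m = Mul(Add(Mul(-97, Rational(1, 30)), Mul(18, Rational(1, 37))), -330) = Mul(Add(Rational(-97, 30), Rational(18, 37)), -330) = Mul(Rational(-3049, 1110), -330) = Rational(33539, 37) ≈ 906.46)
j = Rational(-209593, 98731) (j = Mul(Add(13367, 196226), Pow(-98731, -1)) = Mul(209593, Rational(-1, 98731)) = Rational(-209593, 98731) ≈ -2.1229)
Mul(Add(-274952, 315461), Add(m, j)) = Mul(Add(-274952, 315461), Add(Rational(33539, 37), Rational(-209593, 98731))) = Mul(40509, Rational(3303584068, 3653047)) = Rational(133824887010612, 3653047)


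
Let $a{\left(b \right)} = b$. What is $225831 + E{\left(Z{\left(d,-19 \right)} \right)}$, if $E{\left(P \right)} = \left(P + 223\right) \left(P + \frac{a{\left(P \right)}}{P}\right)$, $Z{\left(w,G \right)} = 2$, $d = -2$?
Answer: $226506$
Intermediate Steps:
$E{\left(P \right)} = \left(1 + P\right) \left(223 + P\right)$ ($E{\left(P \right)} = \left(P + 223\right) \left(P + \frac{P}{P}\right) = \left(223 + P\right) \left(P + 1\right) = \left(223 + P\right) \left(1 + P\right) = \left(1 + P\right) \left(223 + P\right)$)
$225831 + E{\left(Z{\left(d,-19 \right)} \right)} = 225831 + \left(223 + 2^{2} + 224 \cdot 2\right) = 225831 + \left(223 + 4 + 448\right) = 225831 + 675 = 226506$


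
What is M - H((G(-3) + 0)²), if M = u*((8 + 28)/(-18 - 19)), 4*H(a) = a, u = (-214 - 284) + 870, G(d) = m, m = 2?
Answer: -13429/37 ≈ -362.95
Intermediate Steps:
G(d) = 2
u = 372 (u = -498 + 870 = 372)
H(a) = a/4
M = -13392/37 (M = 372*((8 + 28)/(-18 - 19)) = 372*(36/(-37)) = 372*(36*(-1/37)) = 372*(-36/37) = -13392/37 ≈ -361.95)
M - H((G(-3) + 0)²) = -13392/37 - (2 + 0)²/4 = -13392/37 - 2²/4 = -13392/37 - 4/4 = -13392/37 - 1*1 = -13392/37 - 1 = -13429/37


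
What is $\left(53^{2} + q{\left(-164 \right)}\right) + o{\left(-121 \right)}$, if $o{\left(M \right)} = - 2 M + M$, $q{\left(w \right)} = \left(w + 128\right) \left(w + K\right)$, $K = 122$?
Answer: $4442$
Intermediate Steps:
$q{\left(w \right)} = \left(122 + w\right) \left(128 + w\right)$ ($q{\left(w \right)} = \left(w + 128\right) \left(w + 122\right) = \left(128 + w\right) \left(122 + w\right) = \left(122 + w\right) \left(128 + w\right)$)
$o{\left(M \right)} = - M$
$\left(53^{2} + q{\left(-164 \right)}\right) + o{\left(-121 \right)} = \left(53^{2} + \left(15616 + \left(-164\right)^{2} + 250 \left(-164\right)\right)\right) - -121 = \left(2809 + \left(15616 + 26896 - 41000\right)\right) + 121 = \left(2809 + 1512\right) + 121 = 4321 + 121 = 4442$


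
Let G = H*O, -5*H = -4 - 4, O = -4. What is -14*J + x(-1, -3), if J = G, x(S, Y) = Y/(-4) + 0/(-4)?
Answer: 1807/20 ≈ 90.350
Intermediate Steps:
x(S, Y) = -Y/4 (x(S, Y) = Y*(-¼) + 0*(-¼) = -Y/4 + 0 = -Y/4)
H = 8/5 (H = -(-4 - 4)/5 = -⅕*(-8) = 8/5 ≈ 1.6000)
G = -32/5 (G = (8/5)*(-4) = -32/5 ≈ -6.4000)
J = -32/5 ≈ -6.4000
-14*J + x(-1, -3) = -14*(-32/5) - ¼*(-3) = 448/5 + ¾ = 1807/20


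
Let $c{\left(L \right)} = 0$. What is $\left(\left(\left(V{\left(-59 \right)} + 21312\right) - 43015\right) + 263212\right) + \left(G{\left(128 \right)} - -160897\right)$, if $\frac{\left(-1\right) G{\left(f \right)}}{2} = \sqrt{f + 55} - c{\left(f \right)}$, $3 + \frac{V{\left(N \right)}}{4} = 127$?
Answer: $402902 - 2 \sqrt{183} \approx 4.0288 \cdot 10^{5}$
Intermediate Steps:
$V{\left(N \right)} = 496$ ($V{\left(N \right)} = -12 + 4 \cdot 127 = -12 + 508 = 496$)
$G{\left(f \right)} = - 2 \sqrt{55 + f}$ ($G{\left(f \right)} = - 2 \left(\sqrt{f + 55} - 0\right) = - 2 \left(\sqrt{55 + f} + 0\right) = - 2 \sqrt{55 + f}$)
$\left(\left(\left(V{\left(-59 \right)} + 21312\right) - 43015\right) + 263212\right) + \left(G{\left(128 \right)} - -160897\right) = \left(\left(\left(496 + 21312\right) - 43015\right) + 263212\right) - \left(-160897 + 2 \sqrt{55 + 128}\right) = \left(\left(21808 - 43015\right) + 263212\right) + \left(- 2 \sqrt{183} + 160897\right) = \left(-21207 + 263212\right) + \left(160897 - 2 \sqrt{183}\right) = 242005 + \left(160897 - 2 \sqrt{183}\right) = 402902 - 2 \sqrt{183}$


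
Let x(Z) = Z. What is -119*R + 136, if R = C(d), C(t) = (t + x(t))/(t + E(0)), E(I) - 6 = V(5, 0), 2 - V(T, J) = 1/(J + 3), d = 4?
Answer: 272/5 ≈ 54.400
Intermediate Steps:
V(T, J) = 2 - 1/(3 + J) (V(T, J) = 2 - 1/(J + 3) = 2 - 1/(3 + J))
E(I) = 23/3 (E(I) = 6 + (5 + 2*0)/(3 + 0) = 6 + (5 + 0)/3 = 6 + (⅓)*5 = 6 + 5/3 = 23/3)
C(t) = 2*t/(23/3 + t) (C(t) = (t + t)/(t + 23/3) = (2*t)/(23/3 + t) = 2*t/(23/3 + t))
R = 24/35 (R = 6*4/(23 + 3*4) = 6*4/(23 + 12) = 6*4/35 = 6*4*(1/35) = 24/35 ≈ 0.68571)
-119*R + 136 = -119*24/35 + 136 = -408/5 + 136 = 272/5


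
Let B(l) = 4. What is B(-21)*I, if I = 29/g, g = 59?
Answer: 116/59 ≈ 1.9661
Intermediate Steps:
I = 29/59 ≈ 0.49153
B(-21)*I = 4*(29/59) = 116/59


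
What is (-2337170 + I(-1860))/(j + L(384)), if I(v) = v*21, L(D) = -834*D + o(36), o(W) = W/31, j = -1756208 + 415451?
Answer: 73663130/51491367 ≈ 1.4306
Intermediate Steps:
j = -1340757
o(W) = W/31 (o(W) = W*(1/31) = W/31)
L(D) = 36/31 - 834*D (L(D) = -834*D + (1/31)*36 = -834*D + 36/31 = 36/31 - 834*D)
I(v) = 21*v
(-2337170 + I(-1860))/(j + L(384)) = (-2337170 + 21*(-1860))/(-1340757 + (36/31 - 834*384)) = (-2337170 - 39060)/(-1340757 + (36/31 - 320256)) = -2376230/(-1340757 - 9927900/31) = -2376230/(-51491367/31) = -2376230*(-31/51491367) = 73663130/51491367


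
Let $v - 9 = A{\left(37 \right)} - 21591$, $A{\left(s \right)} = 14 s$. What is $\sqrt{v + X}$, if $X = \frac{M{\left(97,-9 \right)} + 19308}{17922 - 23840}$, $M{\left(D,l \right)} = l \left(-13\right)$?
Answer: $\frac{i \sqrt{737833615486}}{5918} \approx 145.15 i$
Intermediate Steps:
$M{\left(D,l \right)} = - 13 l$
$v = -21064$ ($v = 9 + \left(14 \cdot 37 - 21591\right) = 9 + \left(518 - 21591\right) = 9 - 21073 = -21064$)
$X = - \frac{19425}{5918}$ ($X = \frac{\left(-13\right) \left(-9\right) + 19308}{17922 - 23840} = \frac{117 + 19308}{-5918} = 19425 \left(- \frac{1}{5918}\right) = - \frac{19425}{5918} \approx -3.2824$)
$\sqrt{v + X} = \sqrt{-21064 - \frac{19425}{5918}} = \sqrt{- \frac{124676177}{5918}} = \frac{i \sqrt{737833615486}}{5918}$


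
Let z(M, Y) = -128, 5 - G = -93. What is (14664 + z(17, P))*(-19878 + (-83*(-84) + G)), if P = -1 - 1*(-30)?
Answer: -186177088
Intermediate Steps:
G = 98 (G = 5 - 1*(-93) = 5 + 93 = 98)
P = 29 (P = -1 + 30 = 29)
(14664 + z(17, P))*(-19878 + (-83*(-84) + G)) = (14664 - 128)*(-19878 + (-83*(-84) + 98)) = 14536*(-19878 + (6972 + 98)) = 14536*(-19878 + 7070) = 14536*(-12808) = -186177088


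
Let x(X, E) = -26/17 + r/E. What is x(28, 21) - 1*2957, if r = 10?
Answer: -1056025/357 ≈ -2958.1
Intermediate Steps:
x(X, E) = -26/17 + 10/E
x(28, 21) - 1*2957 = (-26/17 + 10/21) - 1*2957 = (-26/17 + 10*(1/21)) - 2957 = (-26/17 + 10/21) - 2957 = -376/357 - 2957 = -1056025/357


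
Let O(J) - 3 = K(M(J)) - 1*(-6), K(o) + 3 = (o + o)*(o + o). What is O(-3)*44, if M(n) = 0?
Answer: 264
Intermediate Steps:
K(o) = -3 + 4*o**2 (K(o) = -3 + (o + o)*(o + o) = -3 + (2*o)*(2*o) = -3 + 4*o**2)
O(J) = 6 (O(J) = 3 + ((-3 + 4*0**2) - 1*(-6)) = 3 + ((-3 + 4*0) + 6) = 3 + ((-3 + 0) + 6) = 3 + (-3 + 6) = 3 + 3 = 6)
O(-3)*44 = 6*44 = 264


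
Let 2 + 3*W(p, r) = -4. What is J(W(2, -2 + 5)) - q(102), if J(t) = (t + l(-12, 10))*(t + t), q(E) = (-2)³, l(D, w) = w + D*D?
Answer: -600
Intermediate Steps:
W(p, r) = -2 (W(p, r) = -⅔ + (⅓)*(-4) = -⅔ - 4/3 = -2)
l(D, w) = w + D²
q(E) = -8
J(t) = 2*t*(154 + t) (J(t) = (t + (10 + (-12)²))*(t + t) = (t + (10 + 144))*(2*t) = (t + 154)*(2*t) = (154 + t)*(2*t) = 2*t*(154 + t))
J(W(2, -2 + 5)) - q(102) = 2*(-2)*(154 - 2) - 1*(-8) = 2*(-2)*152 + 8 = -608 + 8 = -600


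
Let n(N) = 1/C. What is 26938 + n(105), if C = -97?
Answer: 2612985/97 ≈ 26938.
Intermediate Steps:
n(N) = -1/97 (n(N) = 1/(-97) = -1/97)
26938 + n(105) = 26938 - 1/97 = 2612985/97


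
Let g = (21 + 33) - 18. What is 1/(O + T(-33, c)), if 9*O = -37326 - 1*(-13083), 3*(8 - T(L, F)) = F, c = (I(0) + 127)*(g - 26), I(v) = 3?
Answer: -1/3119 ≈ -0.00032062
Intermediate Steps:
g = 36 (g = 54 - 18 = 36)
c = 1300 (c = (3 + 127)*(36 - 26) = 130*10 = 1300)
T(L, F) = 8 - F/3
O = -8081/3 (O = (-37326 - 1*(-13083))/9 = (-37326 + 13083)/9 = (⅑)*(-24243) = -8081/3 ≈ -2693.7)
1/(O + T(-33, c)) = 1/(-8081/3 + (8 - ⅓*1300)) = 1/(-8081/3 + (8 - 1300/3)) = 1/(-8081/3 - 1276/3) = 1/(-3119) = -1/3119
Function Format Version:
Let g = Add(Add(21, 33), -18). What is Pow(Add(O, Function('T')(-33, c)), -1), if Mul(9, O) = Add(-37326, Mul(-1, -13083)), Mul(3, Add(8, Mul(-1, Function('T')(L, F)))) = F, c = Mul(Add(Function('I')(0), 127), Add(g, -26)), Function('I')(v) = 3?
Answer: Rational(-1, 3119) ≈ -0.00032062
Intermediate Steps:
g = 36 (g = Add(54, -18) = 36)
c = 1300 (c = Mul(Add(3, 127), Add(36, -26)) = Mul(130, 10) = 1300)
Function('T')(L, F) = Add(8, Mul(Rational(-1, 3), F))
O = Rational(-8081, 3) (O = Mul(Rational(1, 9), Add(-37326, Mul(-1, -13083))) = Mul(Rational(1, 9), Add(-37326, 13083)) = Mul(Rational(1, 9), -24243) = Rational(-8081, 3) ≈ -2693.7)
Pow(Add(O, Function('T')(-33, c)), -1) = Pow(Add(Rational(-8081, 3), Add(8, Mul(Rational(-1, 3), 1300))), -1) = Pow(Add(Rational(-8081, 3), Add(8, Rational(-1300, 3))), -1) = Pow(Add(Rational(-8081, 3), Rational(-1276, 3)), -1) = Pow(-3119, -1) = Rational(-1, 3119)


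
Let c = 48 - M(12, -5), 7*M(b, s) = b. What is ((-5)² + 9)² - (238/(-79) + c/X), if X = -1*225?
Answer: 16026194/13825 ≈ 1159.2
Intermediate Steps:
X = -225
M(b, s) = b/7
c = 324/7 (c = 48 - 12/7 = 324/7 ≈ 46.286)
((-5)² + 9)² - (238/(-79) + c/X) = ((-5)² + 9)² - (238/(-79) + (324/7)/(-225)) = (25 + 9)² - (238*(-1/79) + (324/7)*(-1/225)) = 34² - (-238/79 - 36/175) = 1156 - 1*(-44494/13825) = 1156 + 44494/13825 = 16026194/13825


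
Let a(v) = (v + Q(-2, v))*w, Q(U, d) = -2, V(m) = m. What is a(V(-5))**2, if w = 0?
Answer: 0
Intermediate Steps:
a(v) = 0 (a(v) = (v - 2)*0 = (-2 + v)*0 = 0)
a(V(-5))**2 = 0**2 = 0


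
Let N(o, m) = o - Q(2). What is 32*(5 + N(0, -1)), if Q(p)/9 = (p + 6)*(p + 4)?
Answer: -13664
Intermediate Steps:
Q(p) = 9*(4 + p)*(6 + p) (Q(p) = 9*((p + 6)*(p + 4)) = 9*((6 + p)*(4 + p)) = 9*((4 + p)*(6 + p)) = 9*(4 + p)*(6 + p))
N(o, m) = -432 + o (N(o, m) = o - (216 + 9*2² + 90*2) = o - (216 + 9*4 + 180) = o - (216 + 36 + 180) = o - 1*432 = o - 432 = -432 + o)
32*(5 + N(0, -1)) = 32*(5 + (-432 + 0)) = 32*(5 - 432) = 32*(-427) = -13664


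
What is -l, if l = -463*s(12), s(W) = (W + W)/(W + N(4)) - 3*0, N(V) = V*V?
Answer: 2778/7 ≈ 396.86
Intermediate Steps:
N(V) = V**2
s(W) = 2*W/(16 + W) (s(W) = (W + W)/(W + 4**2) - 3*0 = (2*W)/(W + 16) + 0 = (2*W)/(16 + W) + 0 = 2*W/(16 + W) + 0 = 2*W/(16 + W))
l = -2778/7 (l = -926*12/(16 + 12) = -926*12/28 = -463*6/7 = -2778/7 ≈ -396.86)
-l = -1*(-2778/7) = 2778/7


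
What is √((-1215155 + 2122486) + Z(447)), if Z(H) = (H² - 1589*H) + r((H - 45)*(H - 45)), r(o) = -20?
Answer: 3*√44093 ≈ 629.95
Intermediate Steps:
Z(H) = -20 + H² - 1589*H (Z(H) = (H² - 1589*H) - 20 = -20 + H² - 1589*H)
√((-1215155 + 2122486) + Z(447)) = √((-1215155 + 2122486) + (-20 + 447² - 1589*447)) = √(907331 + (-20 + 199809 - 710283)) = √(907331 - 510494) = √396837 = 3*√44093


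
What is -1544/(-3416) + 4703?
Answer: 2008374/427 ≈ 4703.5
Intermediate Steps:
-1544/(-3416) + 4703 = -1544*(-1/3416) + 4703 = 193/427 + 4703 = 2008374/427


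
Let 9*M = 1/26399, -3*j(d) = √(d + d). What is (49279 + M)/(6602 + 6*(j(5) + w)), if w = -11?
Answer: 9565637709130/1268713844037 + 5854123445*√10/2537427688074 ≈ 7.5469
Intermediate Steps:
j(d) = -√2*√d/3 (j(d) = -√(d + d)/3 = -√2*√d/3)
M = 1/237591 (M = (⅑)/26399 = (⅑)*(1/26399) = 1/237591 ≈ 4.2089e-6)
(49279 + M)/(6602 + 6*(j(5) + w)) = (49279 + 1/237591)/(6602 + 6*(-√2*√5/3 - 11)) = 11708246890/(237591*(6602 + 6*(-√10/3 - 11))) = 11708246890/(237591*(6602 + 6*(-11 - √10/3))) = 11708246890/(237591*(6602 + (-66 - 2*√10))) = 11708246890/(237591*(6536 - 2*√10))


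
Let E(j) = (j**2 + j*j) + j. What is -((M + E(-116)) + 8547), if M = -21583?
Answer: -13760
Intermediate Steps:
E(j) = j + 2*j**2 (E(j) = (j**2 + j**2) + j = 2*j**2 + j = j + 2*j**2)
-((M + E(-116)) + 8547) = -((-21583 - 116*(1 + 2*(-116))) + 8547) = -((-21583 - 116*(1 - 232)) + 8547) = -((-21583 - 116*(-231)) + 8547) = -((-21583 + 26796) + 8547) = -(5213 + 8547) = -1*13760 = -13760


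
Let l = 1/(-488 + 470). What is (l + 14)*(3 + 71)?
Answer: 9287/9 ≈ 1031.9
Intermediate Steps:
l = -1/18 (l = 1/(-18) = -1/18 ≈ -0.055556)
(l + 14)*(3 + 71) = (-1/18 + 14)*(3 + 71) = (251/18)*74 = 9287/9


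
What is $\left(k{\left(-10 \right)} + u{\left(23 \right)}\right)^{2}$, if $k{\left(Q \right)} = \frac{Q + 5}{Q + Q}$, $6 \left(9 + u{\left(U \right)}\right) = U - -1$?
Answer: $\frac{361}{16} \approx 22.563$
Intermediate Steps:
$u{\left(U \right)} = - \frac{53}{6} + \frac{U}{6}$ ($u{\left(U \right)} = -9 + \frac{U - -1}{6} = -9 + \frac{U + 1}{6} = -9 + \frac{1 + U}{6} = -9 + \left(\frac{1}{6} + \frac{U}{6}\right) = - \frac{53}{6} + \frac{U}{6}$)
$k{\left(Q \right)} = \frac{5 + Q}{2 Q}$
$\left(k{\left(-10 \right)} + u{\left(23 \right)}\right)^{2} = \left(\frac{5 - 10}{2 \left(-10\right)} + \left(- \frac{53}{6} + \frac{1}{6} \cdot 23\right)\right)^{2} = \left(\frac{1}{2} \left(- \frac{1}{10}\right) \left(-5\right) + \left(- \frac{53}{6} + \frac{23}{6}\right)\right)^{2} = \left(\frac{1}{4} - 5\right)^{2} = \left(- \frac{19}{4}\right)^{2} = \frac{361}{16}$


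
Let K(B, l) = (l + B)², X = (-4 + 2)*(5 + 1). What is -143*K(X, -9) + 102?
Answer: -62961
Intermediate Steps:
X = -12 (X = -2*6 = -12)
K(B, l) = (B + l)²
-143*K(X, -9) + 102 = -143*(-12 - 9)² + 102 = -143*(-21)² + 102 = -143*441 + 102 = -63063 + 102 = -62961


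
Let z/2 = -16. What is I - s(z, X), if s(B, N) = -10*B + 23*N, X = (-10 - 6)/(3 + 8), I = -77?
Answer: -3999/11 ≈ -363.55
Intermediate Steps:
z = -32 (z = 2*(-16) = -32)
X = -16/11 ≈ -1.4545
I - s(z, X) = -77 - (-10*(-32) + 23*(-16/11)) = -77 - (320 - 368/11) = -77 - 1*3152/11 = -77 - 3152/11 = -3999/11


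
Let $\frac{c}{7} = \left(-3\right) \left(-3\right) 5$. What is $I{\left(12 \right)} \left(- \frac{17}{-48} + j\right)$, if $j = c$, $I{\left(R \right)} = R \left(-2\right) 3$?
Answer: $- \frac{45411}{2} \approx -22706.0$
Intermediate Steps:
$c = 315$ ($c = 7 \left(-3\right) \left(-3\right) 5 = 7 \cdot 9 \cdot 5 = 7 \cdot 45 = 315$)
$I{\left(R \right)} = - 6 R$ ($I{\left(R \right)} = - 2 R 3 = - 6 R$)
$j = 315$
$I{\left(12 \right)} \left(- \frac{17}{-48} + j\right) = \left(-6\right) 12 \left(- \frac{17}{-48} + 315\right) = - 72 \left(\left(-17\right) \left(- \frac{1}{48}\right) + 315\right) = - 72 \left(\frac{17}{48} + 315\right) = \left(-72\right) \frac{15137}{48} = - \frac{45411}{2}$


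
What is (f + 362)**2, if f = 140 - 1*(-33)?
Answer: 286225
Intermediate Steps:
f = 173 (f = 140 + 33 = 173)
(f + 362)**2 = (173 + 362)**2 = 535**2 = 286225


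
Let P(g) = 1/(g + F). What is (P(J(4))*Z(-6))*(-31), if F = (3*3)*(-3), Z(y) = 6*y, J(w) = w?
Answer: -1116/23 ≈ -48.522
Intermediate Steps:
F = -27 (F = 9*(-3) = -27)
P(g) = 1/(-27 + g) (P(g) = 1/(g - 27) = 1/(-27 + g))
(P(J(4))*Z(-6))*(-31) = ((6*(-6))/(-27 + 4))*(-31) = (-36/(-23))*(-31) = -1/23*(-36)*(-31) = (36/23)*(-31) = -1116/23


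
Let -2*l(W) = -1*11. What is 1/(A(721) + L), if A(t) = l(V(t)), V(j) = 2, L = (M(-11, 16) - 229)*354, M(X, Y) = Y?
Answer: -2/150793 ≈ -1.3263e-5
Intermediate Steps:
L = -75402 (L = (16 - 229)*354 = -213*354 = -75402)
l(W) = 11/2 (l(W) = -(-1)*11/2 = -½*(-11) = 11/2)
A(t) = 11/2
1/(A(721) + L) = 1/(11/2 - 75402) = 1/(-150793/2) = -2/150793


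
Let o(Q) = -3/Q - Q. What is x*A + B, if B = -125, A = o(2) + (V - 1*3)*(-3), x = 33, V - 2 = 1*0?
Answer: -283/2 ≈ -141.50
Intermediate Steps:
V = 2 (V = 2 + 1*0 = 2 + 0 = 2)
o(Q) = -Q - 3/Q
A = -½ (A = (-1*2 - 3/2) + (2 - 1*3)*(-3) = (-2 - 3*½) + (2 - 3)*(-3) = (-2 - 3/2) - 1*(-3) = -7/2 + 3 = -½ ≈ -0.50000)
x*A + B = 33*(-½) - 125 = -33/2 - 125 = -283/2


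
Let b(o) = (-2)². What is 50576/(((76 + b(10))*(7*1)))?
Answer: 3161/35 ≈ 90.314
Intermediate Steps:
b(o) = 4
50576/(((76 + b(10))*(7*1))) = 50576/(((76 + 4)*(7*1))) = 50576/((80*7)) = 50576/560 = 50576*(1/560) = 3161/35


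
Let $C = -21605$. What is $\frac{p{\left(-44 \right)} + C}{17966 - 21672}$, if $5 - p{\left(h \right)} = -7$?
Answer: $\frac{21593}{3706} \approx 5.8265$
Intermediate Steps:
$p{\left(h \right)} = 12$ ($p{\left(h \right)} = 5 - -7 = 5 + 7 = 12$)
$\frac{p{\left(-44 \right)} + C}{17966 - 21672} = \frac{12 - 21605}{17966 - 21672} = - \frac{21593}{-3706} = \left(-21593\right) \left(- \frac{1}{3706}\right) = \frac{21593}{3706}$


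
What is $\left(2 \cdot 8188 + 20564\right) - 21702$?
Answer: $15238$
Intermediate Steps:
$\left(2 \cdot 8188 + 20564\right) - 21702 = \left(16376 + 20564\right) - 21702 = 36940 - 21702 = 15238$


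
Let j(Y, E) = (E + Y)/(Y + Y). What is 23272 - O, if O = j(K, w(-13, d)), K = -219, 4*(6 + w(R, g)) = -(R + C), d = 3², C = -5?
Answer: 6795277/292 ≈ 23272.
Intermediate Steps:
d = 9
w(R, g) = -19/4 - R/4 (w(R, g) = -6 + (-(R - 5))/4 = -6 + (-(-5 + R))/4 = -6 + (5 - R)/4 = -6 + (5/4 - R/4) = -19/4 - R/4)
j(Y, E) = (E + Y)/(2*Y) (j(Y, E) = (E + Y)/((2*Y)) = (E + Y)*(1/(2*Y)) = (E + Y)/(2*Y))
O = 147/292 (O = (½)*((-19/4 - ¼*(-13)) - 219)/(-219) = (½)*(-1/219)*((-19/4 + 13/4) - 219) = (½)*(-1/219)*(-3/2 - 219) = (½)*(-1/219)*(-441/2) = 147/292 ≈ 0.50342)
23272 - O = 23272 - 1*147/292 = 23272 - 147/292 = 6795277/292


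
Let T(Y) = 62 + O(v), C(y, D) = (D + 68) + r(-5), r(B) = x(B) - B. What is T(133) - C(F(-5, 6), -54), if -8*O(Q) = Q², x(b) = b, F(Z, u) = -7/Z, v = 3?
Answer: 375/8 ≈ 46.875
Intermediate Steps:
O(Q) = -Q²/8
r(B) = 0 (r(B) = B - B = 0)
C(y, D) = 68 + D (C(y, D) = (D + 68) + 0 = (68 + D) + 0 = 68 + D)
T(Y) = 487/8 (T(Y) = 62 - ⅛*3² = 62 - ⅛*9 = 62 - 9/8 = 487/8)
T(133) - C(F(-5, 6), -54) = 487/8 - (68 - 54) = 487/8 - 1*14 = 487/8 - 14 = 375/8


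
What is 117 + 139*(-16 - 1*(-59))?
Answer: 6094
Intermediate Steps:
117 + 139*(-16 - 1*(-59)) = 117 + 139*(-16 + 59) = 117 + 139*43 = 117 + 5977 = 6094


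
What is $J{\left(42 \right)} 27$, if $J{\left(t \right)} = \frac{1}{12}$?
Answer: $\frac{9}{4} \approx 2.25$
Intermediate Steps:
$J{\left(t \right)} = \frac{1}{12}$
$J{\left(42 \right)} 27 = \frac{1}{12} \cdot 27 = \frac{9}{4}$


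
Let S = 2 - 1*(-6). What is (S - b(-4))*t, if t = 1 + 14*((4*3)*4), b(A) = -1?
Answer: 6057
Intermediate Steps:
S = 8 (S = 2 + 6 = 8)
t = 673 (t = 1 + 14*(12*4) = 1 + 14*48 = 1 + 672 = 673)
(S - b(-4))*t = (8 - 1*(-1))*673 = (8 + 1)*673 = 9*673 = 6057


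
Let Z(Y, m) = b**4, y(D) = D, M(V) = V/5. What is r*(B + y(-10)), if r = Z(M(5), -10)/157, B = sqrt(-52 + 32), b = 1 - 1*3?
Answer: -160/157 + 32*I*sqrt(5)/157 ≈ -1.0191 + 0.45576*I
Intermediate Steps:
b = -2 (b = 1 - 3 = -2)
M(V) = V/5 (M(V) = V*(1/5) = V/5)
B = 2*I*sqrt(5) (B = sqrt(-20) = 2*I*sqrt(5) ≈ 4.4721*I)
Z(Y, m) = 16 (Z(Y, m) = (-2)**4 = 16)
r = 16/157 ≈ 0.10191
r*(B + y(-10)) = 16*(2*I*sqrt(5) - 10)/157 = 16*(-10 + 2*I*sqrt(5))/157 = -160/157 + 32*I*sqrt(5)/157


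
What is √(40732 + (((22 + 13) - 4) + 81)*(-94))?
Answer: 6*√839 ≈ 173.79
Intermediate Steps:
√(40732 + (((22 + 13) - 4) + 81)*(-94)) = √(40732 + ((35 - 4) + 81)*(-94)) = √(40732 + (31 + 81)*(-94)) = √(40732 + 112*(-94)) = √(40732 - 10528) = √30204 = 6*√839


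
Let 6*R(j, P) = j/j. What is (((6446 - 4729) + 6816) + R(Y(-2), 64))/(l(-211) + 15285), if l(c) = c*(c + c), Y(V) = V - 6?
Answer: 51199/625962 ≈ 0.081792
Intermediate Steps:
Y(V) = -6 + V
R(j, P) = 1/6 (R(j, P) = (j/j)/6 = (1/6)*1 = 1/6)
l(c) = 2*c**2 (l(c) = c*(2*c) = 2*c**2)
(((6446 - 4729) + 6816) + R(Y(-2), 64))/(l(-211) + 15285) = (((6446 - 4729) + 6816) + 1/6)/(2*(-211)**2 + 15285) = ((1717 + 6816) + 1/6)/(2*44521 + 15285) = (8533 + 1/6)/(89042 + 15285) = (51199/6)/104327 = (51199/6)*(1/104327) = 51199/625962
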